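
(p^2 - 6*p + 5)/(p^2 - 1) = (p - 5)/(p + 1)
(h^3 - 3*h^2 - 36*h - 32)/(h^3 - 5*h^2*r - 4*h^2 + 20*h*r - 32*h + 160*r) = (-h - 1)/(-h + 5*r)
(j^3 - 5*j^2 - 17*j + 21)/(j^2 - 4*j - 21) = j - 1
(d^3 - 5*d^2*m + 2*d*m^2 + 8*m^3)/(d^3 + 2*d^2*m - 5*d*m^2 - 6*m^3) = (d - 4*m)/(d + 3*m)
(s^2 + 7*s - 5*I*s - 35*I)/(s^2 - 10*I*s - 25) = (s + 7)/(s - 5*I)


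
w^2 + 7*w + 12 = (w + 3)*(w + 4)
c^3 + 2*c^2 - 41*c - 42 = (c - 6)*(c + 1)*(c + 7)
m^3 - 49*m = m*(m - 7)*(m + 7)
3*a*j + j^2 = j*(3*a + j)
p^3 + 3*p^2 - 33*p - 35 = (p - 5)*(p + 1)*(p + 7)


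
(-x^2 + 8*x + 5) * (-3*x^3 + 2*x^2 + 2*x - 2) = 3*x^5 - 26*x^4 - x^3 + 28*x^2 - 6*x - 10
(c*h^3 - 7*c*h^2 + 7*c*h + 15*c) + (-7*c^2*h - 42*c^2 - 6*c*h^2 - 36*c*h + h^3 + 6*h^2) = -7*c^2*h - 42*c^2 + c*h^3 - 13*c*h^2 - 29*c*h + 15*c + h^3 + 6*h^2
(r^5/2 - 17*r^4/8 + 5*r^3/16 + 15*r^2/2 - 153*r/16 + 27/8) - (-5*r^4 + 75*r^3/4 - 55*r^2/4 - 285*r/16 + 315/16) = r^5/2 + 23*r^4/8 - 295*r^3/16 + 85*r^2/4 + 33*r/4 - 261/16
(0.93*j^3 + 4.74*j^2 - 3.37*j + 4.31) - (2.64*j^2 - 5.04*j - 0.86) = 0.93*j^3 + 2.1*j^2 + 1.67*j + 5.17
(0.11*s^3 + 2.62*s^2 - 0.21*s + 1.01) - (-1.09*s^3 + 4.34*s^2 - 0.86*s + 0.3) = 1.2*s^3 - 1.72*s^2 + 0.65*s + 0.71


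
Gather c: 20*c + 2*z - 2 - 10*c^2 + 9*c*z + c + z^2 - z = -10*c^2 + c*(9*z + 21) + z^2 + z - 2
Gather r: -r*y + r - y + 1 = r*(1 - y) - y + 1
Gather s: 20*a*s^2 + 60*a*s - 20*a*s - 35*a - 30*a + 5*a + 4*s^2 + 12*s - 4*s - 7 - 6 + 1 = -60*a + s^2*(20*a + 4) + s*(40*a + 8) - 12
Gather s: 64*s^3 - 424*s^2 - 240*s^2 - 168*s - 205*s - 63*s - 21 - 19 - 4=64*s^3 - 664*s^2 - 436*s - 44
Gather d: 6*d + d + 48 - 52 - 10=7*d - 14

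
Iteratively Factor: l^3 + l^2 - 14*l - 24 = (l + 2)*(l^2 - l - 12) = (l + 2)*(l + 3)*(l - 4)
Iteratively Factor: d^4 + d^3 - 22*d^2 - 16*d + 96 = (d - 4)*(d^3 + 5*d^2 - 2*d - 24) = (d - 4)*(d + 4)*(d^2 + d - 6) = (d - 4)*(d - 2)*(d + 4)*(d + 3)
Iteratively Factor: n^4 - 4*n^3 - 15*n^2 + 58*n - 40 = (n + 4)*(n^3 - 8*n^2 + 17*n - 10) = (n - 2)*(n + 4)*(n^2 - 6*n + 5) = (n - 5)*(n - 2)*(n + 4)*(n - 1)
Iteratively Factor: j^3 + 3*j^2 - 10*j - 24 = (j + 4)*(j^2 - j - 6) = (j + 2)*(j + 4)*(j - 3)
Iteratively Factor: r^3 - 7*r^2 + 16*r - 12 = (r - 3)*(r^2 - 4*r + 4) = (r - 3)*(r - 2)*(r - 2)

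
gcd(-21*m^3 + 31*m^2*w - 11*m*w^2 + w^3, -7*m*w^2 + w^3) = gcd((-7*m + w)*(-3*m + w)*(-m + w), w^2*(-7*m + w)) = -7*m + w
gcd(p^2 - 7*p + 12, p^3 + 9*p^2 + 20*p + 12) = 1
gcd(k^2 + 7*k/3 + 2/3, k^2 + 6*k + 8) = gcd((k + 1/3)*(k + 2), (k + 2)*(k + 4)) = k + 2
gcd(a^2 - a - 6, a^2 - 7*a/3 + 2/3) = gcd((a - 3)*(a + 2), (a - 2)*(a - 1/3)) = 1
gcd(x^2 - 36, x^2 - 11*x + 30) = x - 6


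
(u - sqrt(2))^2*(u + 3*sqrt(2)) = u^3 + sqrt(2)*u^2 - 10*u + 6*sqrt(2)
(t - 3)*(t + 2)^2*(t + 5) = t^4 + 6*t^3 - 3*t^2 - 52*t - 60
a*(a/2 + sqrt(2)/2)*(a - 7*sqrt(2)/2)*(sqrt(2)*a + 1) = sqrt(2)*a^4/2 - 2*a^3 - 19*sqrt(2)*a^2/4 - 7*a/2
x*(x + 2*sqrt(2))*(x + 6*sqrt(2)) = x^3 + 8*sqrt(2)*x^2 + 24*x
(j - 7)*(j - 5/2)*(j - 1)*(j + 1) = j^4 - 19*j^3/2 + 33*j^2/2 + 19*j/2 - 35/2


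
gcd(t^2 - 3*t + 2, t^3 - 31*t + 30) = t - 1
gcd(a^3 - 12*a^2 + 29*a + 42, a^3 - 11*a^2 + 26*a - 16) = 1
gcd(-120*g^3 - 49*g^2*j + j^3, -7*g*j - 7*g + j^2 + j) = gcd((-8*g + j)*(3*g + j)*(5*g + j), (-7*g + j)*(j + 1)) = 1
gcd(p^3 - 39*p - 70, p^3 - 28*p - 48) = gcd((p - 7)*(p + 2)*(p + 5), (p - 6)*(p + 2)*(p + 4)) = p + 2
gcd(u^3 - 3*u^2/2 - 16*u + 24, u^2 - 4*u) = u - 4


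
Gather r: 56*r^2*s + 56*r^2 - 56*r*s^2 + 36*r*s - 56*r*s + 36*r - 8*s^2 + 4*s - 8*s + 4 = r^2*(56*s + 56) + r*(-56*s^2 - 20*s + 36) - 8*s^2 - 4*s + 4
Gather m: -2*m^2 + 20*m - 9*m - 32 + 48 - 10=-2*m^2 + 11*m + 6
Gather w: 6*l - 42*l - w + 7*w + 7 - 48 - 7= -36*l + 6*w - 48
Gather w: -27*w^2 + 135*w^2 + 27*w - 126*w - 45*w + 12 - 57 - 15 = 108*w^2 - 144*w - 60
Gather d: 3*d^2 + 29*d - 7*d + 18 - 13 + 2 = 3*d^2 + 22*d + 7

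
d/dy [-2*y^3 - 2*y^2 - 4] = 2*y*(-3*y - 2)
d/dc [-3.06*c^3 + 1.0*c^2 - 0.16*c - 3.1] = -9.18*c^2 + 2.0*c - 0.16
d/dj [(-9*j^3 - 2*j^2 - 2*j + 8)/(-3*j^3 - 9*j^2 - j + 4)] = j*(75*j^3 + 6*j^2 - 52*j + 128)/(9*j^6 + 54*j^5 + 87*j^4 - 6*j^3 - 71*j^2 - 8*j + 16)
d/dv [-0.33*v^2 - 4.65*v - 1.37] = -0.66*v - 4.65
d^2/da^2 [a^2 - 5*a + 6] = 2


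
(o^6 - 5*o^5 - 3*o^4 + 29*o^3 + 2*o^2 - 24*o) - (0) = o^6 - 5*o^5 - 3*o^4 + 29*o^3 + 2*o^2 - 24*o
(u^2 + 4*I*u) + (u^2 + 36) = 2*u^2 + 4*I*u + 36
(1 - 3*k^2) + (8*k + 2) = -3*k^2 + 8*k + 3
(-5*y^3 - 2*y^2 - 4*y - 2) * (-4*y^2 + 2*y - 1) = 20*y^5 - 2*y^4 + 17*y^3 + 2*y^2 + 2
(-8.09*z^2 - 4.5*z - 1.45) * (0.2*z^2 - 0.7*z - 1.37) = -1.618*z^4 + 4.763*z^3 + 13.9433*z^2 + 7.18*z + 1.9865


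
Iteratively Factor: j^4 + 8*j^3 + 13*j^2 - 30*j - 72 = (j + 3)*(j^3 + 5*j^2 - 2*j - 24) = (j + 3)*(j + 4)*(j^2 + j - 6) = (j - 2)*(j + 3)*(j + 4)*(j + 3)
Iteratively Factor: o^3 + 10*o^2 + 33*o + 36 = (o + 3)*(o^2 + 7*o + 12) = (o + 3)^2*(o + 4)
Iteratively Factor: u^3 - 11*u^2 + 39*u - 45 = (u - 3)*(u^2 - 8*u + 15) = (u - 3)^2*(u - 5)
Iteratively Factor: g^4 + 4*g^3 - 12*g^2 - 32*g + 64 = (g - 2)*(g^3 + 6*g^2 - 32) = (g - 2)*(g + 4)*(g^2 + 2*g - 8) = (g - 2)*(g + 4)^2*(g - 2)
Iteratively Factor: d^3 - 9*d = (d + 3)*(d^2 - 3*d) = (d - 3)*(d + 3)*(d)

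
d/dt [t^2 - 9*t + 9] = 2*t - 9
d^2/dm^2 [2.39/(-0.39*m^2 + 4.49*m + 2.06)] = (-0.727038*m^2 + 8.370258*m + 2.39*(0.78*m - 4.49)*(1.56*m - 8.98) + 3.840252)/(-0.39*m^2 + 4.49*m + 2.06)^3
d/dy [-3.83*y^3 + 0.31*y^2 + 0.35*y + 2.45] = -11.49*y^2 + 0.62*y + 0.35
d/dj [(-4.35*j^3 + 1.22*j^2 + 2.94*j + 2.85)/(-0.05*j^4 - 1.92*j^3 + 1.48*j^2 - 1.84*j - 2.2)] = (-0.2175*j^6 + 0.122*j^5 - 3.6546*j^4 + 27.8676*j^3 + 38.53*j^2 - 13.804*j - 1.224)/(0.0025*j^8 + 0.192*j^7 + 3.5384*j^6 - 5.4992*j^5 + 9.476*j^4 + 3.0016*j^3 - 3.1264*j^2 + 8.096*j + 4.84)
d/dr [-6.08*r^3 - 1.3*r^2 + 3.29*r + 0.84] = -18.24*r^2 - 2.6*r + 3.29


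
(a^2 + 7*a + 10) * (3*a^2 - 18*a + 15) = 3*a^4 + 3*a^3 - 81*a^2 - 75*a + 150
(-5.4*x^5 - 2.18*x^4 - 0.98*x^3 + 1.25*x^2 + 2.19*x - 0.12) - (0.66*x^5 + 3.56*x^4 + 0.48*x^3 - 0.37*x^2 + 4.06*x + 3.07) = -6.06*x^5 - 5.74*x^4 - 1.46*x^3 + 1.62*x^2 - 1.87*x - 3.19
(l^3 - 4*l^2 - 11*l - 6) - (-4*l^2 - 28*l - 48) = l^3 + 17*l + 42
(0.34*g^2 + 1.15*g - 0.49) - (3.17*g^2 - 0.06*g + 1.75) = -2.83*g^2 + 1.21*g - 2.24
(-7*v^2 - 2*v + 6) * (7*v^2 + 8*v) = -49*v^4 - 70*v^3 + 26*v^2 + 48*v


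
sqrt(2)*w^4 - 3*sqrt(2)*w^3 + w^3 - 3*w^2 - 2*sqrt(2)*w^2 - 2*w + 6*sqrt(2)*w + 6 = (w - 3)*(w - sqrt(2))*(w + sqrt(2))*(sqrt(2)*w + 1)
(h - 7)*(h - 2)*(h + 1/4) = h^3 - 35*h^2/4 + 47*h/4 + 7/2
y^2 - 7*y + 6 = (y - 6)*(y - 1)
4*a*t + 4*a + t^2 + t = (4*a + t)*(t + 1)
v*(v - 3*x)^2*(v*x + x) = v^4*x - 6*v^3*x^2 + v^3*x + 9*v^2*x^3 - 6*v^2*x^2 + 9*v*x^3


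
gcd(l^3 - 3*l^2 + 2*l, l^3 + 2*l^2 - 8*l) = l^2 - 2*l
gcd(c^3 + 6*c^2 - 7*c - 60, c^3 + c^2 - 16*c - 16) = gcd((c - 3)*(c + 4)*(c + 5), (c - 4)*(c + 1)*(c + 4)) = c + 4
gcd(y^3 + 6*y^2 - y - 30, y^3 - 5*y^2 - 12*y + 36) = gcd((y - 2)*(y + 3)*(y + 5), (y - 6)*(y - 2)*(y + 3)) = y^2 + y - 6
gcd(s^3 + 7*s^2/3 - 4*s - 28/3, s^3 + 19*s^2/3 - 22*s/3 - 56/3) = s - 2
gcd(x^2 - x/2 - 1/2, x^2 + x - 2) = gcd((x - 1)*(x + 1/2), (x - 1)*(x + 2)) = x - 1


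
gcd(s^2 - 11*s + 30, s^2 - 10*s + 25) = s - 5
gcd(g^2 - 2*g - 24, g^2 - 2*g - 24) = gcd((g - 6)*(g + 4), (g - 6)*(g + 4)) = g^2 - 2*g - 24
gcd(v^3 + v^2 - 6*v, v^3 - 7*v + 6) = v^2 + v - 6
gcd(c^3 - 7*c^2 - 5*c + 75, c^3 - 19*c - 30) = c^2 - 2*c - 15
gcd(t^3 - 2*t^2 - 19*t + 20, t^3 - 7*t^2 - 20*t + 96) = t + 4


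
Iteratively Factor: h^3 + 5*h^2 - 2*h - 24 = (h + 3)*(h^2 + 2*h - 8) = (h + 3)*(h + 4)*(h - 2)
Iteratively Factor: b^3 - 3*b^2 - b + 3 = (b - 1)*(b^2 - 2*b - 3) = (b - 1)*(b + 1)*(b - 3)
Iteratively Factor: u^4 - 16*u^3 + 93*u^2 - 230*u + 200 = (u - 2)*(u^3 - 14*u^2 + 65*u - 100) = (u - 5)*(u - 2)*(u^2 - 9*u + 20) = (u - 5)^2*(u - 2)*(u - 4)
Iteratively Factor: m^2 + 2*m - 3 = (m - 1)*(m + 3)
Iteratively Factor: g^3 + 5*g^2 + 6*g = (g + 3)*(g^2 + 2*g) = (g + 2)*(g + 3)*(g)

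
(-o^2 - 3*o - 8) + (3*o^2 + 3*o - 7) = 2*o^2 - 15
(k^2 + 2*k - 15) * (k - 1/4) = k^3 + 7*k^2/4 - 31*k/2 + 15/4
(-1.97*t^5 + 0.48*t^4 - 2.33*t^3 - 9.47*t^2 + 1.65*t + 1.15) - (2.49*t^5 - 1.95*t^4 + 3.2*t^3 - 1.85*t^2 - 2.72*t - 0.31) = -4.46*t^5 + 2.43*t^4 - 5.53*t^3 - 7.62*t^2 + 4.37*t + 1.46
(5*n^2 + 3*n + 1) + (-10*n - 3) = 5*n^2 - 7*n - 2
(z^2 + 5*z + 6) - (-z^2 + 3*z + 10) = 2*z^2 + 2*z - 4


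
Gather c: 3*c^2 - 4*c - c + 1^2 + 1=3*c^2 - 5*c + 2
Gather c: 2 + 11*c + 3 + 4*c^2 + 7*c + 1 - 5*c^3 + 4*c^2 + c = -5*c^3 + 8*c^2 + 19*c + 6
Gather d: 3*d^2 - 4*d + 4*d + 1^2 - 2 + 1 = 3*d^2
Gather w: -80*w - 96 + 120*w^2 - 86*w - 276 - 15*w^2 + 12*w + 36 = 105*w^2 - 154*w - 336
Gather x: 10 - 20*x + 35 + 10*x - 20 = 25 - 10*x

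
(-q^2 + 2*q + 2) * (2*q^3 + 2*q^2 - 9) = -2*q^5 + 2*q^4 + 8*q^3 + 13*q^2 - 18*q - 18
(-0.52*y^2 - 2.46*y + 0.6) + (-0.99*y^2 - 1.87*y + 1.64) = -1.51*y^2 - 4.33*y + 2.24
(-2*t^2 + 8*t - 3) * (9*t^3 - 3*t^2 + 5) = -18*t^5 + 78*t^4 - 51*t^3 - t^2 + 40*t - 15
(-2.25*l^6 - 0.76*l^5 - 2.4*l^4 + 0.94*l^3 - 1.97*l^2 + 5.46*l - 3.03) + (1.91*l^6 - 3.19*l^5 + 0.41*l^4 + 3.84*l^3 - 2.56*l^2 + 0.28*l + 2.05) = -0.34*l^6 - 3.95*l^5 - 1.99*l^4 + 4.78*l^3 - 4.53*l^2 + 5.74*l - 0.98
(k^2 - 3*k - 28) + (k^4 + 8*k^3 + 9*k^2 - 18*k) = k^4 + 8*k^3 + 10*k^2 - 21*k - 28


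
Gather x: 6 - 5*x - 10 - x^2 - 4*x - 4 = -x^2 - 9*x - 8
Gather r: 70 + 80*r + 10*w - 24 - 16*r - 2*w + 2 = 64*r + 8*w + 48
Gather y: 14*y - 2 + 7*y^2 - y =7*y^2 + 13*y - 2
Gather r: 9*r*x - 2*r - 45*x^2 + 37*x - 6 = r*(9*x - 2) - 45*x^2 + 37*x - 6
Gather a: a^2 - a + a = a^2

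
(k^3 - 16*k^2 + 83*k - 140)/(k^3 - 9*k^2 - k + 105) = (k - 4)/(k + 3)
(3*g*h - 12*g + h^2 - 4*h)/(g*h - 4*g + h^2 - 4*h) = (3*g + h)/(g + h)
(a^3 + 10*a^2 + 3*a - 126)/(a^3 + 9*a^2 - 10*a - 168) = (a - 3)/(a - 4)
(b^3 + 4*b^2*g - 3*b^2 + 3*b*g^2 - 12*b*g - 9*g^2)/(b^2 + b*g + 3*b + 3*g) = (b^2 + 3*b*g - 3*b - 9*g)/(b + 3)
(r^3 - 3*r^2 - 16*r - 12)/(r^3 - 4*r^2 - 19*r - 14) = (r - 6)/(r - 7)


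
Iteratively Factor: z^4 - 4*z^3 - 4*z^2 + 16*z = (z - 4)*(z^3 - 4*z) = z*(z - 4)*(z^2 - 4) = z*(z - 4)*(z + 2)*(z - 2)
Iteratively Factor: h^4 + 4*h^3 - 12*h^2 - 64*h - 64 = (h + 4)*(h^3 - 12*h - 16) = (h + 2)*(h + 4)*(h^2 - 2*h - 8) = (h + 2)^2*(h + 4)*(h - 4)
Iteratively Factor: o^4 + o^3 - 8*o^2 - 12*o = (o + 2)*(o^3 - o^2 - 6*o) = (o + 2)^2*(o^2 - 3*o) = o*(o + 2)^2*(o - 3)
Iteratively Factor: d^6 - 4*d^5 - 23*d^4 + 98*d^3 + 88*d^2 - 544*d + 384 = (d - 4)*(d^5 - 23*d^3 + 6*d^2 + 112*d - 96) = (d - 4)*(d - 2)*(d^4 + 2*d^3 - 19*d^2 - 32*d + 48) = (d - 4)*(d - 2)*(d - 1)*(d^3 + 3*d^2 - 16*d - 48) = (d - 4)^2*(d - 2)*(d - 1)*(d^2 + 7*d + 12) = (d - 4)^2*(d - 2)*(d - 1)*(d + 4)*(d + 3)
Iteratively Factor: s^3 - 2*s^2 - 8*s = (s + 2)*(s^2 - 4*s) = s*(s + 2)*(s - 4)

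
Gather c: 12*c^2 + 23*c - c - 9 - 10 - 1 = 12*c^2 + 22*c - 20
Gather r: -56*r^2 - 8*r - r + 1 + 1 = -56*r^2 - 9*r + 2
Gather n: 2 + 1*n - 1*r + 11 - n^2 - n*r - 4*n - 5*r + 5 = -n^2 + n*(-r - 3) - 6*r + 18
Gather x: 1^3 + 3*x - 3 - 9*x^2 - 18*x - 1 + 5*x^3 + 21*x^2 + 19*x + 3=5*x^3 + 12*x^2 + 4*x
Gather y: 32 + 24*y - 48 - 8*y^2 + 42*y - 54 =-8*y^2 + 66*y - 70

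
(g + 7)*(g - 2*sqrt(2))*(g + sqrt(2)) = g^3 - sqrt(2)*g^2 + 7*g^2 - 7*sqrt(2)*g - 4*g - 28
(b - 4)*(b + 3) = b^2 - b - 12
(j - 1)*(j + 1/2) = j^2 - j/2 - 1/2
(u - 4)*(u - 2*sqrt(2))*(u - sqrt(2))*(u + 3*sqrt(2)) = u^4 - 4*u^3 - 14*u^2 + 12*sqrt(2)*u + 56*u - 48*sqrt(2)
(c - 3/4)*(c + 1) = c^2 + c/4 - 3/4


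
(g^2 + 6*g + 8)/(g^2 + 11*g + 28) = (g + 2)/(g + 7)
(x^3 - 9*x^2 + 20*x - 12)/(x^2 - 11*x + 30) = (x^2 - 3*x + 2)/(x - 5)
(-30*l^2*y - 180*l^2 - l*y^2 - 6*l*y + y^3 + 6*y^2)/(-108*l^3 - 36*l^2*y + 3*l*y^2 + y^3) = (5*l*y + 30*l + y^2 + 6*y)/(18*l^2 + 9*l*y + y^2)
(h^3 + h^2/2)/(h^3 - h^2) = (h + 1/2)/(h - 1)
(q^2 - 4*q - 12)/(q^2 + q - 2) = (q - 6)/(q - 1)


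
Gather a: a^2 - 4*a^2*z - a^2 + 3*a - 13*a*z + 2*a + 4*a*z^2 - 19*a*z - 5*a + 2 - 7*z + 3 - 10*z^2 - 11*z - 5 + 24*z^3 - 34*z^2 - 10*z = -4*a^2*z + a*(4*z^2 - 32*z) + 24*z^3 - 44*z^2 - 28*z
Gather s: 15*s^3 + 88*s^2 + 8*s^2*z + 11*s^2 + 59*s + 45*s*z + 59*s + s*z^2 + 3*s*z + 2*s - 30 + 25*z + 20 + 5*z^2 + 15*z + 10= 15*s^3 + s^2*(8*z + 99) + s*(z^2 + 48*z + 120) + 5*z^2 + 40*z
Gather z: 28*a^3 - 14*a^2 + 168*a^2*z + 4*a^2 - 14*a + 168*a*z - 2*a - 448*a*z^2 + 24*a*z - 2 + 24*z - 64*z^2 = 28*a^3 - 10*a^2 - 16*a + z^2*(-448*a - 64) + z*(168*a^2 + 192*a + 24) - 2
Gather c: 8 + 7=15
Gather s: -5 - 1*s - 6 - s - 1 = -2*s - 12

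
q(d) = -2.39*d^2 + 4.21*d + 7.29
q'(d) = 4.21 - 4.78*d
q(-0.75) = 2.79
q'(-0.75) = 7.80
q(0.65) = 9.02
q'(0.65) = 1.10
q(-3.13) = -29.30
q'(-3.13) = 19.17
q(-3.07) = -28.16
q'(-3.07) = 18.88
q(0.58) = 8.93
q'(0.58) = 1.44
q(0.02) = 7.37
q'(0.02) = 4.11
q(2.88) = -0.41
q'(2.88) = -9.56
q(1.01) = 9.10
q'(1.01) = -0.62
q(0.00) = 7.29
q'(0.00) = 4.21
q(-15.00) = -593.61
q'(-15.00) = 75.91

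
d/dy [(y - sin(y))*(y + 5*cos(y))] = -(y - sin(y))*(5*sin(y) - 1) - (y + 5*cos(y))*(cos(y) - 1)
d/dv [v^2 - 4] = 2*v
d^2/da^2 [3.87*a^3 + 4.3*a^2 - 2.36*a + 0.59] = 23.22*a + 8.6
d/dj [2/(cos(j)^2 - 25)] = 4*sin(j)*cos(j)/(cos(j)^2 - 25)^2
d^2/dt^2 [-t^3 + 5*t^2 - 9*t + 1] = 10 - 6*t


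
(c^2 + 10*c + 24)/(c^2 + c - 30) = (c + 4)/(c - 5)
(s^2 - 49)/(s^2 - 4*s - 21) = (s + 7)/(s + 3)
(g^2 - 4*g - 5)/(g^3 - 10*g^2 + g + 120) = (g + 1)/(g^2 - 5*g - 24)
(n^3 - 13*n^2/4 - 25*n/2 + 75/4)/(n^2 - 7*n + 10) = (4*n^2 + 7*n - 15)/(4*(n - 2))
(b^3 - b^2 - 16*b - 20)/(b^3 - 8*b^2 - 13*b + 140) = (b^2 + 4*b + 4)/(b^2 - 3*b - 28)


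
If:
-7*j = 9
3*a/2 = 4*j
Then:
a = -24/7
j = -9/7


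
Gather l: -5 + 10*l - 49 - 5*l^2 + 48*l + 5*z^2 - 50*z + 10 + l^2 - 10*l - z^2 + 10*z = -4*l^2 + 48*l + 4*z^2 - 40*z - 44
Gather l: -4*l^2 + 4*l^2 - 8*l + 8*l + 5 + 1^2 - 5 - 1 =0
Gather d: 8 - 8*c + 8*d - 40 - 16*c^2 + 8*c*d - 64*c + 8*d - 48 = -16*c^2 - 72*c + d*(8*c + 16) - 80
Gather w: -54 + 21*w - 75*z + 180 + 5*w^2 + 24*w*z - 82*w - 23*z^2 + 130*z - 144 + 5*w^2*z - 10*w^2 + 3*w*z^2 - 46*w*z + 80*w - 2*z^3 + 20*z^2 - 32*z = w^2*(5*z - 5) + w*(3*z^2 - 22*z + 19) - 2*z^3 - 3*z^2 + 23*z - 18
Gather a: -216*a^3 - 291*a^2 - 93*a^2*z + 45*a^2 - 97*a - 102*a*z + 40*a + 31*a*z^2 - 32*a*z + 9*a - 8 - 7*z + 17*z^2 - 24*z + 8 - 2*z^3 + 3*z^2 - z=-216*a^3 + a^2*(-93*z - 246) + a*(31*z^2 - 134*z - 48) - 2*z^3 + 20*z^2 - 32*z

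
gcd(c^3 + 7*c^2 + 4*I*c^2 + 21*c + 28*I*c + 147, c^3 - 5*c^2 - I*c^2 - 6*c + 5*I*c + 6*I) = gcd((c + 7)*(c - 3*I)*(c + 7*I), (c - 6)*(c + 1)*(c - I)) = 1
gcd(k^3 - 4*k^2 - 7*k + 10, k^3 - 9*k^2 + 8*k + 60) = k^2 - 3*k - 10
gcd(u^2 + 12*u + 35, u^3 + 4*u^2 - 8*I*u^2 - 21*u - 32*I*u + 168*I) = u + 7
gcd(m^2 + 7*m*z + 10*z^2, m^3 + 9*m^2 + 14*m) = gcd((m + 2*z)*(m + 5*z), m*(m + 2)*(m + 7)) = 1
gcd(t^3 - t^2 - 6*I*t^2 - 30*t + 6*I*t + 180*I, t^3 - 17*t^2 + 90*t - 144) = t - 6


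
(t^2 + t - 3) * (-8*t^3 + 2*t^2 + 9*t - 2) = -8*t^5 - 6*t^4 + 35*t^3 + t^2 - 29*t + 6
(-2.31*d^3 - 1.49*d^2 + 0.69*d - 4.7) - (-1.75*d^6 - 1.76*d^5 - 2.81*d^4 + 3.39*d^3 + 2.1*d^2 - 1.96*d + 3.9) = 1.75*d^6 + 1.76*d^5 + 2.81*d^4 - 5.7*d^3 - 3.59*d^2 + 2.65*d - 8.6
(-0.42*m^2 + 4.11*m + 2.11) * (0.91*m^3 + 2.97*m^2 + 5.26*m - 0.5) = -0.3822*m^5 + 2.4927*m^4 + 11.9176*m^3 + 28.0953*m^2 + 9.0436*m - 1.055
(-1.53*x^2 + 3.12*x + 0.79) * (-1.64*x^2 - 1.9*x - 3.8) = 2.5092*x^4 - 2.2098*x^3 - 1.4096*x^2 - 13.357*x - 3.002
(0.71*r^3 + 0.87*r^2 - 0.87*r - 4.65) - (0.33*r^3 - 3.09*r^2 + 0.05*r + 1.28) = 0.38*r^3 + 3.96*r^2 - 0.92*r - 5.93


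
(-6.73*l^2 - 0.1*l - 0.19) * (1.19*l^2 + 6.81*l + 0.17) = -8.0087*l^4 - 45.9503*l^3 - 2.0512*l^2 - 1.3109*l - 0.0323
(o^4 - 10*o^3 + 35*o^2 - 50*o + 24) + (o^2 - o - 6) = o^4 - 10*o^3 + 36*o^2 - 51*o + 18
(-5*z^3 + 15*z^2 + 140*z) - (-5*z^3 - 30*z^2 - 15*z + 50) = 45*z^2 + 155*z - 50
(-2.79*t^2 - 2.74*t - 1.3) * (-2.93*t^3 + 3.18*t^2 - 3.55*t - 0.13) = 8.1747*t^5 - 0.843999999999999*t^4 + 5.0003*t^3 + 5.9557*t^2 + 4.9712*t + 0.169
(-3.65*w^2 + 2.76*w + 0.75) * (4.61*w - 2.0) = -16.8265*w^3 + 20.0236*w^2 - 2.0625*w - 1.5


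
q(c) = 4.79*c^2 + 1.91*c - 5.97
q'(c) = 9.58*c + 1.91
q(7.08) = 247.66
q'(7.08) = 69.74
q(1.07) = 1.56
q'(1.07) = 12.16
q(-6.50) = 183.99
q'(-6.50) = -60.36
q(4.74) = 110.70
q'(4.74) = 47.32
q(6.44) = 204.99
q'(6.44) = 63.61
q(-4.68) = 90.00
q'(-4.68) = -42.92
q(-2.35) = 15.99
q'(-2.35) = -20.60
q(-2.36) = 16.20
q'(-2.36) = -20.70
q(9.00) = 399.21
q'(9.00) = 88.13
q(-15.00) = 1043.13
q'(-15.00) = -141.79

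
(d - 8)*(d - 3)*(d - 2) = d^3 - 13*d^2 + 46*d - 48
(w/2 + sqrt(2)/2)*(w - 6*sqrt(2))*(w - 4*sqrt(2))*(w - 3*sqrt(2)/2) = w^4/2 - 21*sqrt(2)*w^3/4 + 55*w^2/2 + 3*sqrt(2)*w - 72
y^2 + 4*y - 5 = (y - 1)*(y + 5)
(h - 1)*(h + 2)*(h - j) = h^3 - h^2*j + h^2 - h*j - 2*h + 2*j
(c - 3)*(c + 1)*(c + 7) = c^3 + 5*c^2 - 17*c - 21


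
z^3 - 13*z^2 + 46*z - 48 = (z - 8)*(z - 3)*(z - 2)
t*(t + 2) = t^2 + 2*t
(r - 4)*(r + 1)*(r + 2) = r^3 - r^2 - 10*r - 8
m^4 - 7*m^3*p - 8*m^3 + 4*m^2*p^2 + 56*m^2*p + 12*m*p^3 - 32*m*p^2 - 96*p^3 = (m - 8)*(m - 6*p)*(m - 2*p)*(m + p)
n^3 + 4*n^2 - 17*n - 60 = (n - 4)*(n + 3)*(n + 5)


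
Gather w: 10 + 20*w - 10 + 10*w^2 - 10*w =10*w^2 + 10*w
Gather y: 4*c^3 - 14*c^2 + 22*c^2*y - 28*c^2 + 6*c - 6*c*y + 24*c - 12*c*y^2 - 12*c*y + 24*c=4*c^3 - 42*c^2 - 12*c*y^2 + 54*c + y*(22*c^2 - 18*c)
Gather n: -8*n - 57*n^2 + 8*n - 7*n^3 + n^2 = -7*n^3 - 56*n^2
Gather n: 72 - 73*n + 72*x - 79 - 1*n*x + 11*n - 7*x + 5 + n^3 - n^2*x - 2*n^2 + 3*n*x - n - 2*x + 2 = n^3 + n^2*(-x - 2) + n*(2*x - 63) + 63*x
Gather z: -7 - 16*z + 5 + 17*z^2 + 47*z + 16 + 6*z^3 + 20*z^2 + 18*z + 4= 6*z^3 + 37*z^2 + 49*z + 18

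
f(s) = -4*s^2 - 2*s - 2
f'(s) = -8*s - 2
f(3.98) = -73.32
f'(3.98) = -33.84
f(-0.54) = -2.09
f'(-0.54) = 2.32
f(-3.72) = -49.91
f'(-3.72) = 27.76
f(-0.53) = -2.06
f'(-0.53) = 2.24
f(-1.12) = -4.78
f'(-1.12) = 6.96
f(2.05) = -22.91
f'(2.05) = -18.40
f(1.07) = -8.72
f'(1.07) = -10.56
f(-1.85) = -11.99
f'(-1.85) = 12.80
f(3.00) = -44.00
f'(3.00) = -26.00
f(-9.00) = -308.00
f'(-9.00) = 70.00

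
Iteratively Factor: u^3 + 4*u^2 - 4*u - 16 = (u + 2)*(u^2 + 2*u - 8) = (u - 2)*(u + 2)*(u + 4)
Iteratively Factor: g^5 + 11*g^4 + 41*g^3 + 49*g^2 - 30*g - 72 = (g + 3)*(g^4 + 8*g^3 + 17*g^2 - 2*g - 24) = (g - 1)*(g + 3)*(g^3 + 9*g^2 + 26*g + 24) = (g - 1)*(g + 2)*(g + 3)*(g^2 + 7*g + 12) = (g - 1)*(g + 2)*(g + 3)^2*(g + 4)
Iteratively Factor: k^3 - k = (k - 1)*(k^2 + k) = k*(k - 1)*(k + 1)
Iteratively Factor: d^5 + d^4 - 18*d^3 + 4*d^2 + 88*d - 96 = (d + 3)*(d^4 - 2*d^3 - 12*d^2 + 40*d - 32) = (d - 2)*(d + 3)*(d^3 - 12*d + 16) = (d - 2)^2*(d + 3)*(d^2 + 2*d - 8) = (d - 2)^3*(d + 3)*(d + 4)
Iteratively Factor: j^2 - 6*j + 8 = (j - 2)*(j - 4)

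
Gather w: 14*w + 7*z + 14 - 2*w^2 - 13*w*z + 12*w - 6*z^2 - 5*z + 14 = -2*w^2 + w*(26 - 13*z) - 6*z^2 + 2*z + 28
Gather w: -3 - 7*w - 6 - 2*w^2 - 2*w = -2*w^2 - 9*w - 9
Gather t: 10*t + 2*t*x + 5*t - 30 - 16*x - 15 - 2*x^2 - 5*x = t*(2*x + 15) - 2*x^2 - 21*x - 45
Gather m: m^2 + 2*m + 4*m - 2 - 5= m^2 + 6*m - 7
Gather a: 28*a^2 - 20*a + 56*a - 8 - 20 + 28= 28*a^2 + 36*a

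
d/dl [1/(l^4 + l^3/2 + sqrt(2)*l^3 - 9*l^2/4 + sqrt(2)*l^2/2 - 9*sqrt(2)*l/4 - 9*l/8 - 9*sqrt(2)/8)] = 8*(-32*l^3 - 24*sqrt(2)*l^2 - 12*l^2 - 8*sqrt(2)*l + 36*l + 9 + 18*sqrt(2))/(8*l^4 + 4*l^3 + 8*sqrt(2)*l^3 - 18*l^2 + 4*sqrt(2)*l^2 - 18*sqrt(2)*l - 9*l - 9*sqrt(2))^2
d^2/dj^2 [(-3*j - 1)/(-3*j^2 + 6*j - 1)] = 6*((5 - 9*j)*(3*j^2 - 6*j + 1) + 12*(j - 1)^2*(3*j + 1))/(3*j^2 - 6*j + 1)^3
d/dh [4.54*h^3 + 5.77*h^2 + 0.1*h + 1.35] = 13.62*h^2 + 11.54*h + 0.1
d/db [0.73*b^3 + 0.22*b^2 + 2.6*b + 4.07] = 2.19*b^2 + 0.44*b + 2.6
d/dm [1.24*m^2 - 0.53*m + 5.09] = 2.48*m - 0.53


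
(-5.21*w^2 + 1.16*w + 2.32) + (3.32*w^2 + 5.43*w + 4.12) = -1.89*w^2 + 6.59*w + 6.44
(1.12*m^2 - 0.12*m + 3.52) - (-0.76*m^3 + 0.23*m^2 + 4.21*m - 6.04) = 0.76*m^3 + 0.89*m^2 - 4.33*m + 9.56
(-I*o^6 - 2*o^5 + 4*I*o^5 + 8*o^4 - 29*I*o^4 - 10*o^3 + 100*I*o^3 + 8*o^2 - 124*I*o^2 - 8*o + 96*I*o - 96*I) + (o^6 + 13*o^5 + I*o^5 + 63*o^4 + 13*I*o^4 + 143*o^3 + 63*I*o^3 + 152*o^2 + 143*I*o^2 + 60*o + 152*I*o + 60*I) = o^6 - I*o^6 + 11*o^5 + 5*I*o^5 + 71*o^4 - 16*I*o^4 + 133*o^3 + 163*I*o^3 + 160*o^2 + 19*I*o^2 + 52*o + 248*I*o - 36*I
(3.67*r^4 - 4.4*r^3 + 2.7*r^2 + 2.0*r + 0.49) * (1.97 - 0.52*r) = -1.9084*r^5 + 9.5179*r^4 - 10.072*r^3 + 4.279*r^2 + 3.6852*r + 0.9653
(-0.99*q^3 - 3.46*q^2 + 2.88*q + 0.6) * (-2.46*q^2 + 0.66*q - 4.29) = 2.4354*q^5 + 7.8582*q^4 - 5.1213*q^3 + 15.2682*q^2 - 11.9592*q - 2.574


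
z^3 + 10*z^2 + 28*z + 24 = (z + 2)^2*(z + 6)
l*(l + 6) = l^2 + 6*l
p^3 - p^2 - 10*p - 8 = (p - 4)*(p + 1)*(p + 2)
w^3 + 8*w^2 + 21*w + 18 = (w + 2)*(w + 3)^2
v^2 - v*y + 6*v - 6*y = (v + 6)*(v - y)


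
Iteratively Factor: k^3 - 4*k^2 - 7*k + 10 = (k - 1)*(k^2 - 3*k - 10) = (k - 1)*(k + 2)*(k - 5)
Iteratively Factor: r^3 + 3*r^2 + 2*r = (r + 1)*(r^2 + 2*r) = (r + 1)*(r + 2)*(r)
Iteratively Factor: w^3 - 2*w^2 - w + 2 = (w - 2)*(w^2 - 1) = (w - 2)*(w + 1)*(w - 1)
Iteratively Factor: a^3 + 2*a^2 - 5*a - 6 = (a + 3)*(a^2 - a - 2) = (a - 2)*(a + 3)*(a + 1)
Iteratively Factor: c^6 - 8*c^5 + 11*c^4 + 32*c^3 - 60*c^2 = (c)*(c^5 - 8*c^4 + 11*c^3 + 32*c^2 - 60*c) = c*(c - 2)*(c^4 - 6*c^3 - c^2 + 30*c) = c*(c - 3)*(c - 2)*(c^3 - 3*c^2 - 10*c) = c^2*(c - 3)*(c - 2)*(c^2 - 3*c - 10) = c^2*(c - 3)*(c - 2)*(c + 2)*(c - 5)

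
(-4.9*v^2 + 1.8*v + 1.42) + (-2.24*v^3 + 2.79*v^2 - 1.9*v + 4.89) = -2.24*v^3 - 2.11*v^2 - 0.0999999999999999*v + 6.31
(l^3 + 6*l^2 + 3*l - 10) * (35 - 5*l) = -5*l^4 + 5*l^3 + 195*l^2 + 155*l - 350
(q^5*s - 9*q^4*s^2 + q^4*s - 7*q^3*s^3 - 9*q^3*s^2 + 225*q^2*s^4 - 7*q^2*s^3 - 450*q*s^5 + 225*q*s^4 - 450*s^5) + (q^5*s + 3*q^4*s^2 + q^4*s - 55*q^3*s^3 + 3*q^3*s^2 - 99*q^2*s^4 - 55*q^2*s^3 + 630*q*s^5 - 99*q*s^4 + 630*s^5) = 2*q^5*s - 6*q^4*s^2 + 2*q^4*s - 62*q^3*s^3 - 6*q^3*s^2 + 126*q^2*s^4 - 62*q^2*s^3 + 180*q*s^5 + 126*q*s^4 + 180*s^5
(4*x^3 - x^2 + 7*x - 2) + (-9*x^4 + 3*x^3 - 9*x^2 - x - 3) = -9*x^4 + 7*x^3 - 10*x^2 + 6*x - 5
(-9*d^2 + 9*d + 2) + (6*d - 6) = -9*d^2 + 15*d - 4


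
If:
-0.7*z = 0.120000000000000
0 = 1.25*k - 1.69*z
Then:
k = -0.23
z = -0.17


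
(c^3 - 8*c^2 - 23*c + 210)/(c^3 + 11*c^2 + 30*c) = (c^2 - 13*c + 42)/(c*(c + 6))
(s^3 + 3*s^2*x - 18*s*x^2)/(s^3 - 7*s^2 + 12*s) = (s^2 + 3*s*x - 18*x^2)/(s^2 - 7*s + 12)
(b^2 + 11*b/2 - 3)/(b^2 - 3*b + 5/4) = 2*(b + 6)/(2*b - 5)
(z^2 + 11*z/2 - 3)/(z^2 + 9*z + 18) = (z - 1/2)/(z + 3)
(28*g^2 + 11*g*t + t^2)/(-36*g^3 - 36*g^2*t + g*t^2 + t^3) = (28*g^2 + 11*g*t + t^2)/(-36*g^3 - 36*g^2*t + g*t^2 + t^3)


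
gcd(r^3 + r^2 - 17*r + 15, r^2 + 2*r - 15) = r^2 + 2*r - 15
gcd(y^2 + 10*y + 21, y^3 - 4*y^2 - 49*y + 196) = y + 7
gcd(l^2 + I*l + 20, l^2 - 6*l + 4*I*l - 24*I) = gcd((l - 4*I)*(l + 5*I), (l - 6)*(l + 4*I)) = 1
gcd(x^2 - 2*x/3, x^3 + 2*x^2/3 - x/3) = x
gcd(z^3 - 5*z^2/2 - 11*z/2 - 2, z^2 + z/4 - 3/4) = z + 1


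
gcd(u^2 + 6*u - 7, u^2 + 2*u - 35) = u + 7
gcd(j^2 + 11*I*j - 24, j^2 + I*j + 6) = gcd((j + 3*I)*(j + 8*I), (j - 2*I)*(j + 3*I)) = j + 3*I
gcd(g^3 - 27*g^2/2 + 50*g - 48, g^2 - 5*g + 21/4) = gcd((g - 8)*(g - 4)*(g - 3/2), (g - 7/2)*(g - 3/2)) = g - 3/2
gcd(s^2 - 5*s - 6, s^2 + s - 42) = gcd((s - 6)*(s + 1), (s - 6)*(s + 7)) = s - 6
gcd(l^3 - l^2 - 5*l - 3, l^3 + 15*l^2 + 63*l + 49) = l + 1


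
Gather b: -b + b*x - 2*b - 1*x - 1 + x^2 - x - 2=b*(x - 3) + x^2 - 2*x - 3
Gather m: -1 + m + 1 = m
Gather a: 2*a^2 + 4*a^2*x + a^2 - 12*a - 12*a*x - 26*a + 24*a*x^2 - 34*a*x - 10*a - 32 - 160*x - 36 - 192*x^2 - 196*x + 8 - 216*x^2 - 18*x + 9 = a^2*(4*x + 3) + a*(24*x^2 - 46*x - 48) - 408*x^2 - 374*x - 51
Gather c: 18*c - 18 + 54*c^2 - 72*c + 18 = 54*c^2 - 54*c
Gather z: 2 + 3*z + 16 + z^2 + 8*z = z^2 + 11*z + 18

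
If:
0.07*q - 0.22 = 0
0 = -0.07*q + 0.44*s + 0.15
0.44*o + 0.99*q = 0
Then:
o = -7.07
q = 3.14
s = 0.16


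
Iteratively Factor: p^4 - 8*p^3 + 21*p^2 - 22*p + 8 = (p - 2)*(p^3 - 6*p^2 + 9*p - 4) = (p - 4)*(p - 2)*(p^2 - 2*p + 1) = (p - 4)*(p - 2)*(p - 1)*(p - 1)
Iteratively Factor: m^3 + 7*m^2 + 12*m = (m)*(m^2 + 7*m + 12) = m*(m + 3)*(m + 4)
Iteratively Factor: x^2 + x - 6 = (x + 3)*(x - 2)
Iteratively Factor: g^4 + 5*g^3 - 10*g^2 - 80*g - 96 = (g + 3)*(g^3 + 2*g^2 - 16*g - 32) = (g + 3)*(g + 4)*(g^2 - 2*g - 8) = (g - 4)*(g + 3)*(g + 4)*(g + 2)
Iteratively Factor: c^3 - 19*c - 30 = (c + 3)*(c^2 - 3*c - 10) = (c - 5)*(c + 3)*(c + 2)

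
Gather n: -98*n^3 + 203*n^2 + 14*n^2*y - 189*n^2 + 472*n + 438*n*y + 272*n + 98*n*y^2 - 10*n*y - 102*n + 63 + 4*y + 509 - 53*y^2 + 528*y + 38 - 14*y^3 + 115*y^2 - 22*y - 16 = -98*n^3 + n^2*(14*y + 14) + n*(98*y^2 + 428*y + 642) - 14*y^3 + 62*y^2 + 510*y + 594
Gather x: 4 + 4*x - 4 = 4*x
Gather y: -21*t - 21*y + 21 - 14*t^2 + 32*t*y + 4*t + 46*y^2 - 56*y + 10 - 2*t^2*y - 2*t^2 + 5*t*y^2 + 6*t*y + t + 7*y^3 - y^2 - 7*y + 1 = -16*t^2 - 16*t + 7*y^3 + y^2*(5*t + 45) + y*(-2*t^2 + 38*t - 84) + 32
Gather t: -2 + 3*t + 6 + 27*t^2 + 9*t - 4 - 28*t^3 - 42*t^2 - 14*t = -28*t^3 - 15*t^2 - 2*t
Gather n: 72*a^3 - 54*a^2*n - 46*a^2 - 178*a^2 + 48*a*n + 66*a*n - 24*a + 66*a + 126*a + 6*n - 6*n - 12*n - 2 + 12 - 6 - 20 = 72*a^3 - 224*a^2 + 168*a + n*(-54*a^2 + 114*a - 12) - 16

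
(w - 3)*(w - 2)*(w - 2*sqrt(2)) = w^3 - 5*w^2 - 2*sqrt(2)*w^2 + 6*w + 10*sqrt(2)*w - 12*sqrt(2)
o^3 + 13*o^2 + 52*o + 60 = (o + 2)*(o + 5)*(o + 6)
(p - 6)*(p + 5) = p^2 - p - 30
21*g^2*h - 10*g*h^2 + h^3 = h*(-7*g + h)*(-3*g + h)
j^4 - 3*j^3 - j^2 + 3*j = j*(j - 3)*(j - 1)*(j + 1)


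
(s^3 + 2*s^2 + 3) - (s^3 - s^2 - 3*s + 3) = 3*s^2 + 3*s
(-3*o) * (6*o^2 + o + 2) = -18*o^3 - 3*o^2 - 6*o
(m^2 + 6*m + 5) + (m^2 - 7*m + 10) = 2*m^2 - m + 15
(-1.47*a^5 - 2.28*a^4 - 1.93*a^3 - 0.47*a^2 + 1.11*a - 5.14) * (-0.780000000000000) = 1.1466*a^5 + 1.7784*a^4 + 1.5054*a^3 + 0.3666*a^2 - 0.8658*a + 4.0092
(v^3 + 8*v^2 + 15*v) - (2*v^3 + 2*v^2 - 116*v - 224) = -v^3 + 6*v^2 + 131*v + 224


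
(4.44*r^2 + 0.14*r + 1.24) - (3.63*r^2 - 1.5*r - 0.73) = 0.81*r^2 + 1.64*r + 1.97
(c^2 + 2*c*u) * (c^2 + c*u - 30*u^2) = c^4 + 3*c^3*u - 28*c^2*u^2 - 60*c*u^3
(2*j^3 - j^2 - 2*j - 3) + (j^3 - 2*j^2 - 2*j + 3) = 3*j^3 - 3*j^2 - 4*j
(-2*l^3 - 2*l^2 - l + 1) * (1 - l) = 2*l^4 - l^2 - 2*l + 1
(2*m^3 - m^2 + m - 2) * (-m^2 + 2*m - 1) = -2*m^5 + 5*m^4 - 5*m^3 + 5*m^2 - 5*m + 2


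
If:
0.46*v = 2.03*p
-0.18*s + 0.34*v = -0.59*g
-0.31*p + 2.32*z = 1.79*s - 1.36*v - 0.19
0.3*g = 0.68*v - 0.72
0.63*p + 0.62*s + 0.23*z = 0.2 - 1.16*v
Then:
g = -0.69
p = 0.17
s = -0.84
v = 0.75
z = -1.15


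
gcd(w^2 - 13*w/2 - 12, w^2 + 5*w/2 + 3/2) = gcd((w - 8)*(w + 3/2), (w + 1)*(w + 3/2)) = w + 3/2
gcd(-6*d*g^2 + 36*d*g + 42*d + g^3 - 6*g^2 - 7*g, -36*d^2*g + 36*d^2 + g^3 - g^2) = 6*d - g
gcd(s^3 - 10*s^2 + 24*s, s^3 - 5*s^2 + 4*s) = s^2 - 4*s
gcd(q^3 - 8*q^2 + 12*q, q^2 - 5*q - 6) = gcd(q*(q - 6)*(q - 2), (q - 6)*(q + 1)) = q - 6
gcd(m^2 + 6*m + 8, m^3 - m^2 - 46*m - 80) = m + 2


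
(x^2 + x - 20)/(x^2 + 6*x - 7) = (x^2 + x - 20)/(x^2 + 6*x - 7)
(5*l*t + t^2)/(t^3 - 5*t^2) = (5*l + t)/(t*(t - 5))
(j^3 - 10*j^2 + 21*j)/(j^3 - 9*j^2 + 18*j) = (j - 7)/(j - 6)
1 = 1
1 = 1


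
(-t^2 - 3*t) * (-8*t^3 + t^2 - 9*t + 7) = 8*t^5 + 23*t^4 + 6*t^3 + 20*t^2 - 21*t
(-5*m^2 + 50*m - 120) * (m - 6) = -5*m^3 + 80*m^2 - 420*m + 720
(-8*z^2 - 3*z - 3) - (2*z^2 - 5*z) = -10*z^2 + 2*z - 3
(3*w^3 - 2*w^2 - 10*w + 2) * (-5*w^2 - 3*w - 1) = -15*w^5 + w^4 + 53*w^3 + 22*w^2 + 4*w - 2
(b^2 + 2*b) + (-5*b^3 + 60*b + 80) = -5*b^3 + b^2 + 62*b + 80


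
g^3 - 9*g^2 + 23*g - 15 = (g - 5)*(g - 3)*(g - 1)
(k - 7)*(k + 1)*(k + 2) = k^3 - 4*k^2 - 19*k - 14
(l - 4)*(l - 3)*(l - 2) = l^3 - 9*l^2 + 26*l - 24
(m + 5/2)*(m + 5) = m^2 + 15*m/2 + 25/2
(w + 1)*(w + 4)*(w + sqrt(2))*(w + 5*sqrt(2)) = w^4 + 5*w^3 + 6*sqrt(2)*w^3 + 14*w^2 + 30*sqrt(2)*w^2 + 24*sqrt(2)*w + 50*w + 40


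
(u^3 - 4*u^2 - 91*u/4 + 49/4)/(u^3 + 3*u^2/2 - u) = (2*u^2 - 7*u - 49)/(2*u*(u + 2))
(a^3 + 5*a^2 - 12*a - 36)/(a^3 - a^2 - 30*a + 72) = (a + 2)/(a - 4)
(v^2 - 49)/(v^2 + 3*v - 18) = (v^2 - 49)/(v^2 + 3*v - 18)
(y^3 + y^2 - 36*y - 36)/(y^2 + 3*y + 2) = (y^2 - 36)/(y + 2)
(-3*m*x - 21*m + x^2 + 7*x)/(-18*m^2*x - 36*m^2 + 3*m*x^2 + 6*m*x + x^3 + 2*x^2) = (x + 7)/(6*m*x + 12*m + x^2 + 2*x)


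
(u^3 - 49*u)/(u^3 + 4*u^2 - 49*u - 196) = u/(u + 4)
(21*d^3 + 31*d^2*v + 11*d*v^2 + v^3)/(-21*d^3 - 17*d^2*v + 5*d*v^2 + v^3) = (3*d + v)/(-3*d + v)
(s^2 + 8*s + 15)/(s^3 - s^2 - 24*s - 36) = (s + 5)/(s^2 - 4*s - 12)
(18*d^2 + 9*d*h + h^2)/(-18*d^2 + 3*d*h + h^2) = (-3*d - h)/(3*d - h)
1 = 1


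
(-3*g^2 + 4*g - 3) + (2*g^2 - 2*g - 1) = -g^2 + 2*g - 4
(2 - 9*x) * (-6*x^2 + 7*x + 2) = 54*x^3 - 75*x^2 - 4*x + 4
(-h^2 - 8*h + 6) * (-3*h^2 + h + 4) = 3*h^4 + 23*h^3 - 30*h^2 - 26*h + 24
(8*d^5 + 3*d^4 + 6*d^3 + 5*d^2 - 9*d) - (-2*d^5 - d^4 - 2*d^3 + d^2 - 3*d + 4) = 10*d^5 + 4*d^4 + 8*d^3 + 4*d^2 - 6*d - 4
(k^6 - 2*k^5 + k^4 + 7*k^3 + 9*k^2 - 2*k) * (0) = 0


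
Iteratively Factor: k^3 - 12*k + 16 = (k - 2)*(k^2 + 2*k - 8) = (k - 2)*(k + 4)*(k - 2)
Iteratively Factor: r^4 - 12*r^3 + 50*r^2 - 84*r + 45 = (r - 3)*(r^3 - 9*r^2 + 23*r - 15) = (r - 3)^2*(r^2 - 6*r + 5) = (r - 3)^2*(r - 1)*(r - 5)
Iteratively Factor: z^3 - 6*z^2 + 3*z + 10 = (z - 2)*(z^2 - 4*z - 5) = (z - 5)*(z - 2)*(z + 1)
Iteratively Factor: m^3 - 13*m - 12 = (m - 4)*(m^2 + 4*m + 3) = (m - 4)*(m + 3)*(m + 1)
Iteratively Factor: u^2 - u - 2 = (u + 1)*(u - 2)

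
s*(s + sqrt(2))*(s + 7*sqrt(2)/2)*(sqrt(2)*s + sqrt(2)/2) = sqrt(2)*s^4 + sqrt(2)*s^3/2 + 9*s^3 + 9*s^2/2 + 7*sqrt(2)*s^2 + 7*sqrt(2)*s/2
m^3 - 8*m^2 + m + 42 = (m - 7)*(m - 3)*(m + 2)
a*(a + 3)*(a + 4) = a^3 + 7*a^2 + 12*a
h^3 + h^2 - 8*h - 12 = (h - 3)*(h + 2)^2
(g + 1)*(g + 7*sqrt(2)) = g^2 + g + 7*sqrt(2)*g + 7*sqrt(2)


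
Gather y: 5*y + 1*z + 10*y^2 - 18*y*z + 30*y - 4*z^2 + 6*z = 10*y^2 + y*(35 - 18*z) - 4*z^2 + 7*z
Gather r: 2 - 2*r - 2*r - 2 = -4*r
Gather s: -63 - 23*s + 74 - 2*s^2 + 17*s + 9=-2*s^2 - 6*s + 20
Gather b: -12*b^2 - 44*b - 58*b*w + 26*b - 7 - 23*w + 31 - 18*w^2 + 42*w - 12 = -12*b^2 + b*(-58*w - 18) - 18*w^2 + 19*w + 12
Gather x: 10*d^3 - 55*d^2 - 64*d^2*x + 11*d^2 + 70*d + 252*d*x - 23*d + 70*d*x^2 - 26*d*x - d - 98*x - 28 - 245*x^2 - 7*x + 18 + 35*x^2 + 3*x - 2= 10*d^3 - 44*d^2 + 46*d + x^2*(70*d - 210) + x*(-64*d^2 + 226*d - 102) - 12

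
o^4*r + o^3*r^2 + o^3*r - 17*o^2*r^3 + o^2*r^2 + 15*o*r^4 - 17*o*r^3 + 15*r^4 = (o - 3*r)*(o - r)*(o + 5*r)*(o*r + r)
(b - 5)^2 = b^2 - 10*b + 25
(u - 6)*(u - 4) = u^2 - 10*u + 24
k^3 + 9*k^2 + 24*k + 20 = (k + 2)^2*(k + 5)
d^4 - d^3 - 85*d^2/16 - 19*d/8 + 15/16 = (d - 3)*(d - 1/4)*(d + 1)*(d + 5/4)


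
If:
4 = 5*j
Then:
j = 4/5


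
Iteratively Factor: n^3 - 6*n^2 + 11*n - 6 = (n - 2)*(n^2 - 4*n + 3) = (n - 2)*(n - 1)*(n - 3)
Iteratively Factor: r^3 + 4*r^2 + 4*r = (r)*(r^2 + 4*r + 4) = r*(r + 2)*(r + 2)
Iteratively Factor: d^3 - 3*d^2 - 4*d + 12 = (d - 2)*(d^2 - d - 6) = (d - 3)*(d - 2)*(d + 2)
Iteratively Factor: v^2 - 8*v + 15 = (v - 3)*(v - 5)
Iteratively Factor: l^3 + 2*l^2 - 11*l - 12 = (l - 3)*(l^2 + 5*l + 4) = (l - 3)*(l + 4)*(l + 1)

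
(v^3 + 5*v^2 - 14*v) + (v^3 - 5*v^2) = 2*v^3 - 14*v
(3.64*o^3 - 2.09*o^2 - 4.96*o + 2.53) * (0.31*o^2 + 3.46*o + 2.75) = 1.1284*o^5 + 11.9465*o^4 + 1.241*o^3 - 22.1248*o^2 - 4.8862*o + 6.9575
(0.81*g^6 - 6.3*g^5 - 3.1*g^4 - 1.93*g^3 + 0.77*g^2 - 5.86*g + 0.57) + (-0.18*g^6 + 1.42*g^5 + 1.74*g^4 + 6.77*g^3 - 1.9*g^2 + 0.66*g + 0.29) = 0.63*g^6 - 4.88*g^5 - 1.36*g^4 + 4.84*g^3 - 1.13*g^2 - 5.2*g + 0.86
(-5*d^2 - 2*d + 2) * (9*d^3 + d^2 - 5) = -45*d^5 - 23*d^4 + 16*d^3 + 27*d^2 + 10*d - 10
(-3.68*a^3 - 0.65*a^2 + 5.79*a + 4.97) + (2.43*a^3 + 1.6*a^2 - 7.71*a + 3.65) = -1.25*a^3 + 0.95*a^2 - 1.92*a + 8.62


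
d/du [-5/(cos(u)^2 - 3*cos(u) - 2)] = 5*(3 - 2*cos(u))*sin(u)/(sin(u)^2 + 3*cos(u) + 1)^2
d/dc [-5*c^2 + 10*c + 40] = 10 - 10*c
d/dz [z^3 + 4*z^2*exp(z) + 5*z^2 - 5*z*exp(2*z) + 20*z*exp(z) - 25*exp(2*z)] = 4*z^2*exp(z) + 3*z^2 - 10*z*exp(2*z) + 28*z*exp(z) + 10*z - 55*exp(2*z) + 20*exp(z)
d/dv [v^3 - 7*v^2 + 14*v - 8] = 3*v^2 - 14*v + 14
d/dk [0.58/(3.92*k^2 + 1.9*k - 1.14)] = (-4.5472*k - 1.102)/(3.92*k^2 + 1.9*k - 1.14)^2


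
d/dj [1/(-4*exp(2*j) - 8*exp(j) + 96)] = (exp(j) + 1)*exp(j)/(2*(exp(2*j) + 2*exp(j) - 24)^2)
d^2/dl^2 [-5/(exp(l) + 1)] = 5*(1 - exp(l))*exp(l)/(exp(l) + 1)^3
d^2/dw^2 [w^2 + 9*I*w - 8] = 2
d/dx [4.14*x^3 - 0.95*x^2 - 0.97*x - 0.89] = 12.42*x^2 - 1.9*x - 0.97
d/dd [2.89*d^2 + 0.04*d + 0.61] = 5.78*d + 0.04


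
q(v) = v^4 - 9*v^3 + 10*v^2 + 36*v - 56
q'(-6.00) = -1920.00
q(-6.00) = 3328.00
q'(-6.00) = -1920.00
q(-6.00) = 3328.00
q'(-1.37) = -52.36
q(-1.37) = -59.89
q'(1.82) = 7.08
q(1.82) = -0.64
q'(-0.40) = 23.42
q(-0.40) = -68.20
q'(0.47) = 39.85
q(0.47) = -37.76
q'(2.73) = -29.24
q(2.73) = -10.76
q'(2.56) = -22.64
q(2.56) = -6.35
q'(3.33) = -49.10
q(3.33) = -34.60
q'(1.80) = 7.85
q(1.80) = -0.79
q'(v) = 4*v^3 - 27*v^2 + 20*v + 36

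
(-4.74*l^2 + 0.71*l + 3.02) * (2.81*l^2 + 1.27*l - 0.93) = -13.3194*l^4 - 4.0247*l^3 + 13.7961*l^2 + 3.1751*l - 2.8086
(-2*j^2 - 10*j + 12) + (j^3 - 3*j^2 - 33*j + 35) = j^3 - 5*j^2 - 43*j + 47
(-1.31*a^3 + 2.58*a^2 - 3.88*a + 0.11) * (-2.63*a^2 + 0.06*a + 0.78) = 3.4453*a^5 - 6.864*a^4 + 9.3374*a^3 + 1.4903*a^2 - 3.0198*a + 0.0858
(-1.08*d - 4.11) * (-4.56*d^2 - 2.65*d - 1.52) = 4.9248*d^3 + 21.6036*d^2 + 12.5331*d + 6.2472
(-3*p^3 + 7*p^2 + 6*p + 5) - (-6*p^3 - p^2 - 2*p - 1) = 3*p^3 + 8*p^2 + 8*p + 6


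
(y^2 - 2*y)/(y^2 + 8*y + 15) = y*(y - 2)/(y^2 + 8*y + 15)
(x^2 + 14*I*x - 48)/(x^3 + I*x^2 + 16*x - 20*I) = (x^2 + 14*I*x - 48)/(x^3 + I*x^2 + 16*x - 20*I)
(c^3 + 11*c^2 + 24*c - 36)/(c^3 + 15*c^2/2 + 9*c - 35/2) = 2*(c^2 + 12*c + 36)/(2*c^2 + 17*c + 35)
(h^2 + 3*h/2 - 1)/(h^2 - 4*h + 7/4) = 2*(h + 2)/(2*h - 7)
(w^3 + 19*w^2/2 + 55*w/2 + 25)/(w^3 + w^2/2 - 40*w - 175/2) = (w + 2)/(w - 7)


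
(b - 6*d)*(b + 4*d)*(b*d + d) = b^3*d - 2*b^2*d^2 + b^2*d - 24*b*d^3 - 2*b*d^2 - 24*d^3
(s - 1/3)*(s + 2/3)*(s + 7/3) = s^3 + 8*s^2/3 + 5*s/9 - 14/27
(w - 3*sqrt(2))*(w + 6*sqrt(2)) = w^2 + 3*sqrt(2)*w - 36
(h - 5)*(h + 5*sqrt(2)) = h^2 - 5*h + 5*sqrt(2)*h - 25*sqrt(2)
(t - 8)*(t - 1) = t^2 - 9*t + 8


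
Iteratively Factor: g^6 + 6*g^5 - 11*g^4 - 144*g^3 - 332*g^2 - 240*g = (g - 5)*(g^5 + 11*g^4 + 44*g^3 + 76*g^2 + 48*g) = (g - 5)*(g + 2)*(g^4 + 9*g^3 + 26*g^2 + 24*g) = g*(g - 5)*(g + 2)*(g^3 + 9*g^2 + 26*g + 24) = g*(g - 5)*(g + 2)*(g + 4)*(g^2 + 5*g + 6) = g*(g - 5)*(g + 2)*(g + 3)*(g + 4)*(g + 2)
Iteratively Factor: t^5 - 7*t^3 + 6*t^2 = (t)*(t^4 - 7*t^2 + 6*t) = t^2*(t^3 - 7*t + 6) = t^2*(t - 1)*(t^2 + t - 6) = t^2*(t - 1)*(t + 3)*(t - 2)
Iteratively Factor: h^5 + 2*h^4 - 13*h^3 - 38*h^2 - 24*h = (h + 3)*(h^4 - h^3 - 10*h^2 - 8*h) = (h + 2)*(h + 3)*(h^3 - 3*h^2 - 4*h) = (h + 1)*(h + 2)*(h + 3)*(h^2 - 4*h) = h*(h + 1)*(h + 2)*(h + 3)*(h - 4)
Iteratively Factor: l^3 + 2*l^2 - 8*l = (l)*(l^2 + 2*l - 8) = l*(l - 2)*(l + 4)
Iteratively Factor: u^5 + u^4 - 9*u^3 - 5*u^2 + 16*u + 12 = (u + 3)*(u^4 - 2*u^3 - 3*u^2 + 4*u + 4) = (u - 2)*(u + 3)*(u^3 - 3*u - 2) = (u - 2)*(u + 1)*(u + 3)*(u^2 - u - 2) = (u - 2)*(u + 1)^2*(u + 3)*(u - 2)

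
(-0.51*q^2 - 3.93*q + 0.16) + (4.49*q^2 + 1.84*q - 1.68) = 3.98*q^2 - 2.09*q - 1.52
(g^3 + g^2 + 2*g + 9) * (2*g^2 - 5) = 2*g^5 + 2*g^4 - g^3 + 13*g^2 - 10*g - 45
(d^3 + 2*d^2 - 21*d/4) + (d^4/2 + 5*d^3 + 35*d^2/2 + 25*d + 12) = d^4/2 + 6*d^3 + 39*d^2/2 + 79*d/4 + 12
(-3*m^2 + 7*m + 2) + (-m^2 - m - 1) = -4*m^2 + 6*m + 1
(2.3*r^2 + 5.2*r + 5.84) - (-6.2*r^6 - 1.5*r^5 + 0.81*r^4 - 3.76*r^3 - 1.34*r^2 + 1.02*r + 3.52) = 6.2*r^6 + 1.5*r^5 - 0.81*r^4 + 3.76*r^3 + 3.64*r^2 + 4.18*r + 2.32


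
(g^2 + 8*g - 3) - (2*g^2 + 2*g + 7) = -g^2 + 6*g - 10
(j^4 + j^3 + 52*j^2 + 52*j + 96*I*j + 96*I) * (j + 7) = j^5 + 8*j^4 + 59*j^3 + 416*j^2 + 96*I*j^2 + 364*j + 768*I*j + 672*I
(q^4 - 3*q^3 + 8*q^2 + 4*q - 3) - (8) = q^4 - 3*q^3 + 8*q^2 + 4*q - 11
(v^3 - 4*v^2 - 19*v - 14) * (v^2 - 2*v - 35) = v^5 - 6*v^4 - 46*v^3 + 164*v^2 + 693*v + 490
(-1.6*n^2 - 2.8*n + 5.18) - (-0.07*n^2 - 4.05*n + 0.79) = -1.53*n^2 + 1.25*n + 4.39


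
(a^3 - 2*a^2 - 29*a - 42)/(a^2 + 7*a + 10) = (a^2 - 4*a - 21)/(a + 5)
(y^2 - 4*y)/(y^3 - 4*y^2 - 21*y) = (4 - y)/(-y^2 + 4*y + 21)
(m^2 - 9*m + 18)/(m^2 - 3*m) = (m - 6)/m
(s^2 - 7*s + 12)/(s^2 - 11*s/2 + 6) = 2*(s - 3)/(2*s - 3)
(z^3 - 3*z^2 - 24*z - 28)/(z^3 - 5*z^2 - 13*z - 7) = (z^2 + 4*z + 4)/(z^2 + 2*z + 1)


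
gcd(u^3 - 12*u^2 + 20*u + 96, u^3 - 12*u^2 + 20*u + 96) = u^3 - 12*u^2 + 20*u + 96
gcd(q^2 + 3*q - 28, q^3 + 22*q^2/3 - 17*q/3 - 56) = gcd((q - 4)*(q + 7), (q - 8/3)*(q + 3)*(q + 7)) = q + 7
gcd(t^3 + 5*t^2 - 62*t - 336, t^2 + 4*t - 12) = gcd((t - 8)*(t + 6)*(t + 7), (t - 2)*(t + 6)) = t + 6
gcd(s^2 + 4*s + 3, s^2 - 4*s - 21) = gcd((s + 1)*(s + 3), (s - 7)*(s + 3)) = s + 3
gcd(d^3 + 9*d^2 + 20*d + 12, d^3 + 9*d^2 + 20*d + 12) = d^3 + 9*d^2 + 20*d + 12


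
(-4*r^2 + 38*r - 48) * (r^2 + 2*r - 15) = -4*r^4 + 30*r^3 + 88*r^2 - 666*r + 720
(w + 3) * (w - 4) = w^2 - w - 12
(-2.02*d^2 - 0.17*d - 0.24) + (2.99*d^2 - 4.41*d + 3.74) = 0.97*d^2 - 4.58*d + 3.5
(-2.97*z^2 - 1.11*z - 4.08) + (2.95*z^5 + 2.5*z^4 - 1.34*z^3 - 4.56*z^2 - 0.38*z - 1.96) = 2.95*z^5 + 2.5*z^4 - 1.34*z^3 - 7.53*z^2 - 1.49*z - 6.04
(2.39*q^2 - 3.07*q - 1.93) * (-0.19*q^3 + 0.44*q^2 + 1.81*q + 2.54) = -0.4541*q^5 + 1.6349*q^4 + 3.3418*q^3 - 0.335299999999999*q^2 - 11.2911*q - 4.9022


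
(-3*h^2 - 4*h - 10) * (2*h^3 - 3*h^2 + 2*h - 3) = -6*h^5 + h^4 - 14*h^3 + 31*h^2 - 8*h + 30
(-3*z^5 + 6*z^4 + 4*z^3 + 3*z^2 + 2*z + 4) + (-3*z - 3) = -3*z^5 + 6*z^4 + 4*z^3 + 3*z^2 - z + 1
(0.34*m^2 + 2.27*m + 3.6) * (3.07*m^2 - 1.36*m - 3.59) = 1.0438*m^4 + 6.5065*m^3 + 6.7442*m^2 - 13.0453*m - 12.924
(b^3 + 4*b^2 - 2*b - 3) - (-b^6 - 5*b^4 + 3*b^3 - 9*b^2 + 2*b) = b^6 + 5*b^4 - 2*b^3 + 13*b^2 - 4*b - 3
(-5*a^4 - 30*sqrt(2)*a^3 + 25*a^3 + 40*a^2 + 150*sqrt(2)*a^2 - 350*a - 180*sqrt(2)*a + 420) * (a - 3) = -5*a^5 - 30*sqrt(2)*a^4 + 40*a^4 - 35*a^3 + 240*sqrt(2)*a^3 - 630*sqrt(2)*a^2 - 470*a^2 + 540*sqrt(2)*a + 1470*a - 1260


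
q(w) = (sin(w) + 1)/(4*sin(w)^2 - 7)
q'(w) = -8*(sin(w) + 1)*sin(w)*cos(w)/(4*sin(w)^2 - 7)^2 + cos(w)/(4*sin(w)^2 - 7) = (-8*sin(w) + 2*cos(2*w) - 9)*cos(w)/(4*sin(w)^2 - 7)^2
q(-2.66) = -0.09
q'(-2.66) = 0.10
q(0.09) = -0.16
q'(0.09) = -0.16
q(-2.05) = -0.03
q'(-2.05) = 0.09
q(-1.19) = -0.02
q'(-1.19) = -0.09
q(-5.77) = -0.25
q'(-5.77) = -0.28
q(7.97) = -0.65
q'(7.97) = 0.23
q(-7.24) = -0.04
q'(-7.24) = -0.10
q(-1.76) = -0.01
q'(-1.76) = 0.06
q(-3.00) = -0.12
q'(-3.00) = 0.12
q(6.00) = -0.11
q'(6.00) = -0.11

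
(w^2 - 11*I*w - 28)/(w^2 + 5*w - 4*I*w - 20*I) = (w - 7*I)/(w + 5)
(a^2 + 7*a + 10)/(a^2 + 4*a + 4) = (a + 5)/(a + 2)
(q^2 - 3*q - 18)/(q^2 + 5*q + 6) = (q - 6)/(q + 2)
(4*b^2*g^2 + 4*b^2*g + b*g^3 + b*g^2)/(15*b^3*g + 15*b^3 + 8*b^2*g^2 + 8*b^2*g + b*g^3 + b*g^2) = g*(4*b + g)/(15*b^2 + 8*b*g + g^2)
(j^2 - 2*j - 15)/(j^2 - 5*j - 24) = (j - 5)/(j - 8)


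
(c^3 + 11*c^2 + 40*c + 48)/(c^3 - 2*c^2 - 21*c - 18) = (c^2 + 8*c + 16)/(c^2 - 5*c - 6)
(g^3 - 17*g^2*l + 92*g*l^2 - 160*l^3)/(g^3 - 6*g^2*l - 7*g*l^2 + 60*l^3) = (g - 8*l)/(g + 3*l)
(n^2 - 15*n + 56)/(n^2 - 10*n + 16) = (n - 7)/(n - 2)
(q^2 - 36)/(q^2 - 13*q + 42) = (q + 6)/(q - 7)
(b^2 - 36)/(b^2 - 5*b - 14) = (36 - b^2)/(-b^2 + 5*b + 14)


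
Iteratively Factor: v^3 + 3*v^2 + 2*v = (v + 1)*(v^2 + 2*v) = (v + 1)*(v + 2)*(v)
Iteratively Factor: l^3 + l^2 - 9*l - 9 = (l - 3)*(l^2 + 4*l + 3) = (l - 3)*(l + 3)*(l + 1)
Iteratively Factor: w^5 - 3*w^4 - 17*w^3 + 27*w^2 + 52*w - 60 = (w - 2)*(w^4 - w^3 - 19*w^2 - 11*w + 30) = (w - 2)*(w - 1)*(w^3 - 19*w - 30) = (w - 2)*(w - 1)*(w + 2)*(w^2 - 2*w - 15) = (w - 5)*(w - 2)*(w - 1)*(w + 2)*(w + 3)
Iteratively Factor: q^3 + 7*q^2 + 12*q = (q + 4)*(q^2 + 3*q) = (q + 3)*(q + 4)*(q)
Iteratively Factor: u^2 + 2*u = (u + 2)*(u)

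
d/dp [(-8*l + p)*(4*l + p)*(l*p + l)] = l*(-32*l^2 - 8*l*p - 4*l + 3*p^2 + 2*p)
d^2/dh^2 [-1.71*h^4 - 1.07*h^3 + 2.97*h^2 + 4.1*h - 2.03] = -20.52*h^2 - 6.42*h + 5.94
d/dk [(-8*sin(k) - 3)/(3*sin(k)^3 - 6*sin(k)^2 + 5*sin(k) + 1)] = (-21*sin(k)^2 - 12*sin(3*k) + 7)*cos(k)/(3*sin(k)^3 - 6*sin(k)^2 + 5*sin(k) + 1)^2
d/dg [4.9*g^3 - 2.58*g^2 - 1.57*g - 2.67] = 14.7*g^2 - 5.16*g - 1.57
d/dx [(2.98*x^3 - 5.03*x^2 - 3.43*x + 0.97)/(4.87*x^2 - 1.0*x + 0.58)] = (14.5126*x^4 - 5.96*x^3 + 26.9193*x^2 - 15.2826*x - 1.0194)/(23.7169*x^4 - 9.74*x^3 + 6.6492*x^2 - 1.16*x + 0.3364)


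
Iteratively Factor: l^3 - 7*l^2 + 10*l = (l - 2)*(l^2 - 5*l) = (l - 5)*(l - 2)*(l)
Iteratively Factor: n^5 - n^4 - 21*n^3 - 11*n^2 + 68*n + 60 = (n + 1)*(n^4 - 2*n^3 - 19*n^2 + 8*n + 60) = (n + 1)*(n + 3)*(n^3 - 5*n^2 - 4*n + 20) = (n - 5)*(n + 1)*(n + 3)*(n^2 - 4) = (n - 5)*(n + 1)*(n + 2)*(n + 3)*(n - 2)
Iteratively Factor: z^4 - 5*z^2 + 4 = (z + 1)*(z^3 - z^2 - 4*z + 4) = (z - 2)*(z + 1)*(z^2 + z - 2) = (z - 2)*(z - 1)*(z + 1)*(z + 2)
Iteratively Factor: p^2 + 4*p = (p)*(p + 4)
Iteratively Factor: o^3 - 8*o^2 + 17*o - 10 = (o - 2)*(o^2 - 6*o + 5) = (o - 5)*(o - 2)*(o - 1)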